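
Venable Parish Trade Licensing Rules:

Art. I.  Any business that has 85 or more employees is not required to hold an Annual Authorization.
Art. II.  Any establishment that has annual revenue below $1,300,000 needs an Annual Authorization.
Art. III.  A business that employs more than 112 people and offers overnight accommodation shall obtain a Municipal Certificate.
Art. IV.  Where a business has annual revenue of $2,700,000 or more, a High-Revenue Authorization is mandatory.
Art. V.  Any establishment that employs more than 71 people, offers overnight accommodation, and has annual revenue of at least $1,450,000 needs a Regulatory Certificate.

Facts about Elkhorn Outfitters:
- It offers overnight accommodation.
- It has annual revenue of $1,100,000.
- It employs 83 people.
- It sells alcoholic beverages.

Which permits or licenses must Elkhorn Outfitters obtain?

Art. I. employees 83 < 85 → Annual Authorization exemption does not apply.
Art. II. revenue $1,100,000 < $1,300,000 → Annual Authorization required.
Art. III. employees 83 ≤ 112; offers overnight accommodation → Municipal Certificate not required.
Art. IV. revenue $1,100,000 < $2,700,000 → High-Revenue Authorization not required.
Art. V. employees 83 > 71; offers overnight accommodation; revenue $1,100,000 < $1,450,000 → Regulatory Certificate not required.

Annual Authorization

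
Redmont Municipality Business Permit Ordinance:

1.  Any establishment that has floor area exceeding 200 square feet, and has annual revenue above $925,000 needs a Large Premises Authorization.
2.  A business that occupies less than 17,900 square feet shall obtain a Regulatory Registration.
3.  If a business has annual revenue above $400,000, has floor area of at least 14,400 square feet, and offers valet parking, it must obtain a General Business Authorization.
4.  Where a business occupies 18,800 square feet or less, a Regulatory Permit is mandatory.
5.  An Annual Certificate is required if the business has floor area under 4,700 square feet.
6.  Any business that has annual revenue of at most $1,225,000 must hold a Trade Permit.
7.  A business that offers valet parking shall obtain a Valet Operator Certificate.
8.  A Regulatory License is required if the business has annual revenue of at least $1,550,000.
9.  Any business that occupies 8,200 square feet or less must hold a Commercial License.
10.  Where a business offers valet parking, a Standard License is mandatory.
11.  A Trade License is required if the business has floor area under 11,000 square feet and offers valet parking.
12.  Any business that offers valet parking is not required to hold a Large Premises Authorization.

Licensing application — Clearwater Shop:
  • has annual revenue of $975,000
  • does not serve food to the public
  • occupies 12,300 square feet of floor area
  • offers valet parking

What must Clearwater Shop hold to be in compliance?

1. floor area 12,300 square feet > 200 square feet; revenue $975,000 > $925,000 → Large Premises Authorization required.
2. floor area 12,300 square feet < 17,900 square feet → Regulatory Registration required.
3. revenue $975,000 > $400,000; floor area 12,300 square feet < 14,400 square feet; offers valet parking → General Business Authorization not required.
4. floor area 12,300 square feet ≤ 18,800 square feet → Regulatory Permit required.
5. floor area 12,300 square feet ≥ 4,700 square feet → Annual Certificate not required.
6. revenue $975,000 ≤ $1,225,000 → Trade Permit required.
7. offers valet parking → Valet Operator Certificate required.
8. revenue $975,000 < $1,550,000 → Regulatory License not required.
9. floor area 12,300 square feet > 8,200 square feet → Commercial License not required.
10. offers valet parking → Standard License required.
11. floor area 12,300 square feet ≥ 11,000 square feet; offers valet parking → Trade License not required.
12. offers valet parking → exempt from Large Premises Authorization.

Regulatory Permit, Regulatory Registration, Standard License, Trade Permit, Valet Operator Certificate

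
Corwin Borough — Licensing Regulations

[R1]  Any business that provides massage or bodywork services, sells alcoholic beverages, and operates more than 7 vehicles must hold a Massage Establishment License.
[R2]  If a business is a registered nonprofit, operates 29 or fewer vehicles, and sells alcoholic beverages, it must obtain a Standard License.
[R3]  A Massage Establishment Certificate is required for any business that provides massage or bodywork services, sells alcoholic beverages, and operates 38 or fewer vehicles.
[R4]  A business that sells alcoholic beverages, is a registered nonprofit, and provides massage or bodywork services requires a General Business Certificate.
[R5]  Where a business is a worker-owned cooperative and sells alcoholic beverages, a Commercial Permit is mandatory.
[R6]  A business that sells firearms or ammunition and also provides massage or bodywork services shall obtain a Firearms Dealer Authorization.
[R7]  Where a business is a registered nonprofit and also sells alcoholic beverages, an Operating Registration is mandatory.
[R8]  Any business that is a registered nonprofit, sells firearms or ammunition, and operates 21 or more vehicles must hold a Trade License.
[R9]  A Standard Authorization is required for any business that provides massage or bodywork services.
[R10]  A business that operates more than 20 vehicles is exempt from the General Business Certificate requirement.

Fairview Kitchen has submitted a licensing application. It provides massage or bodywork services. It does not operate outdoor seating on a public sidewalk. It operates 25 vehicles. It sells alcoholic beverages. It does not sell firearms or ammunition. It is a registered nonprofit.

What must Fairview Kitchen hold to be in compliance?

Massage Establishment Certificate, Massage Establishment License, Operating Registration, Standard Authorization, Standard License

[R1] provides massage or bodywork services; sells alcoholic beverages; vehicles 25 > 7 → Massage Establishment License required.
[R2] is a registered nonprofit; vehicles 25 ≤ 29; sells alcoholic beverages → Standard License required.
[R3] provides massage or bodywork services; sells alcoholic beverages; vehicles 25 ≤ 38 → Massage Establishment Certificate required.
[R4] sells alcoholic beverages; is a registered nonprofit; provides massage or bodywork services → General Business Certificate required.
[R5] is a registered nonprofit (not: is a worker-owned cooperative); sells alcoholic beverages → Commercial Permit not required.
[R6] does not sell firearms or ammunition; provides massage or bodywork services → Firearms Dealer Authorization not required.
[R7] is a registered nonprofit; sells alcoholic beverages → Operating Registration required.
[R8] is a registered nonprofit; does not sell firearms or ammunition; vehicles 25 ≥ 21 → Trade License not required.
[R9] provides massage or bodywork services → Standard Authorization required.
[R10] vehicles 25 > 20 → exempt from General Business Certificate.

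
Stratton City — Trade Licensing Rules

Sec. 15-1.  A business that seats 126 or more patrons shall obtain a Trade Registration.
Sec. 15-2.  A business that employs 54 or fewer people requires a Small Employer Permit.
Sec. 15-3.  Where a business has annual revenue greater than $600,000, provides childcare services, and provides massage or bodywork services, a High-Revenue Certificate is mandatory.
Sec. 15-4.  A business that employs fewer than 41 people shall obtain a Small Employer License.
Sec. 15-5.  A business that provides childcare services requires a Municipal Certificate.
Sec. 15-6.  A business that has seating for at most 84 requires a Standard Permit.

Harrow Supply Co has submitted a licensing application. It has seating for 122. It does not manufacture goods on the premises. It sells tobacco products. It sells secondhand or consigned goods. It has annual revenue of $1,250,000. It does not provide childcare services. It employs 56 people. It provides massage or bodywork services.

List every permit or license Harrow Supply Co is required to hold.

Sec. 15-1. seating 122 < 126 → Trade Registration not required.
Sec. 15-2. employees 56 > 54 → Small Employer Permit not required.
Sec. 15-3. revenue $1,250,000 > $600,000; does not provide childcare services; provides massage or bodywork services → High-Revenue Certificate not required.
Sec. 15-4. employees 56 ≥ 41 → Small Employer License not required.
Sec. 15-5. does not provide childcare services → Municipal Certificate not required.
Sec. 15-6. seating 122 > 84 → Standard Permit not required.

None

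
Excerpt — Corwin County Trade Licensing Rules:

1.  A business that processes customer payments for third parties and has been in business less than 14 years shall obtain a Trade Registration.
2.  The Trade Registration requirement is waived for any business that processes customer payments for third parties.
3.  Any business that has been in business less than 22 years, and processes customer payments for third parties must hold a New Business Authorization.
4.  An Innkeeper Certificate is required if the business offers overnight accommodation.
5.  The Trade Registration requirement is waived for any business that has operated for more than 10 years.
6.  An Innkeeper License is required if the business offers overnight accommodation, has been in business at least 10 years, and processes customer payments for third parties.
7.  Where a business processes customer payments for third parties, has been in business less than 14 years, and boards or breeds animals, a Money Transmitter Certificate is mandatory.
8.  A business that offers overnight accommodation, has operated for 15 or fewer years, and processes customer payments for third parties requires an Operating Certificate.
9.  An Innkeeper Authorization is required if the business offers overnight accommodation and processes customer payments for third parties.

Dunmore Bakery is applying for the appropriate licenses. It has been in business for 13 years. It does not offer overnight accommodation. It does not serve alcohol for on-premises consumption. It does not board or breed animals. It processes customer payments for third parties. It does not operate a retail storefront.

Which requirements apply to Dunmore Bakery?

New Business Authorization

1. processes customer payments for third parties; years in business 13 < 14 → Trade Registration required.
2. processes customer payments for third parties → exempt from Trade Registration.
3. years in business 13 < 22; processes customer payments for third parties → New Business Authorization required.
4. does not offer overnight accommodation → Innkeeper Certificate not required.
5. years in business 13 > 10 → exempt from Trade Registration.
6. does not offer overnight accommodation; years in business 13 ≥ 10; processes customer payments for third parties → Innkeeper License not required.
7. processes customer payments for third parties; years in business 13 < 14; does not board or breed animals → Money Transmitter Certificate not required.
8. does not offer overnight accommodation; years in business 13 ≤ 15; processes customer payments for third parties → Operating Certificate not required.
9. does not offer overnight accommodation; processes customer payments for third parties → Innkeeper Authorization not required.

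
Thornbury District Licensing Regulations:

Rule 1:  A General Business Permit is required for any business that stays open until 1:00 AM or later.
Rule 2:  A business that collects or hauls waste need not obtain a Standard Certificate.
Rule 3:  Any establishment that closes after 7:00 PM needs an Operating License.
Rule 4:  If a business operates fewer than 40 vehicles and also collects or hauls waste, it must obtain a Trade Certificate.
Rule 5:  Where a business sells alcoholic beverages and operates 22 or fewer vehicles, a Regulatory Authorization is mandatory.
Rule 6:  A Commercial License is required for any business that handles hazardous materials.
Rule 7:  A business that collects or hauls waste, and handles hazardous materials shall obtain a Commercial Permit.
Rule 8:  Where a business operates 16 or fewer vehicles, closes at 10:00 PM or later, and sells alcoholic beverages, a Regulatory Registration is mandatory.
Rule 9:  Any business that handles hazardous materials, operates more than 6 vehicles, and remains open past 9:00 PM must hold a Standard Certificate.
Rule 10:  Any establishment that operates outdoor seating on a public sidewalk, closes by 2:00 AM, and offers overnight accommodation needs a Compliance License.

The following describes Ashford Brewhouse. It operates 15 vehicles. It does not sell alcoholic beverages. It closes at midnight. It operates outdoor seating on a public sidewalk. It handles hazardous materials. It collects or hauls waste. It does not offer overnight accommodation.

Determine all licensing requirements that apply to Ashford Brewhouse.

Commercial License, Commercial Permit, Operating License, Trade Certificate

Rule 1: closes midnight, at/before 1:00 AM → General Business Permit not required.
Rule 2: collects or hauls waste → exempt from Standard Certificate.
Rule 3: closes midnight, after 7:00 PM → Operating License required.
Rule 4: vehicles 15 < 40; collects or hauls waste → Trade Certificate required.
Rule 5: does not sell alcoholic beverages; vehicles 15 ≤ 22 → Regulatory Authorization not required.
Rule 6: handles hazardous materials → Commercial License required.
Rule 7: collects or hauls waste; handles hazardous materials → Commercial Permit required.
Rule 8: vehicles 15 ≤ 16; closes midnight, after 10:00 PM; does not sell alcoholic beverages → Regulatory Registration not required.
Rule 9: handles hazardous materials; vehicles 15 > 6; closes midnight, after 9:00 PM → Standard Certificate required.
Rule 10: operates outdoor seating on a public sidewalk; closes midnight, at/before 2:00 AM; does not offer overnight accommodation → Compliance License not required.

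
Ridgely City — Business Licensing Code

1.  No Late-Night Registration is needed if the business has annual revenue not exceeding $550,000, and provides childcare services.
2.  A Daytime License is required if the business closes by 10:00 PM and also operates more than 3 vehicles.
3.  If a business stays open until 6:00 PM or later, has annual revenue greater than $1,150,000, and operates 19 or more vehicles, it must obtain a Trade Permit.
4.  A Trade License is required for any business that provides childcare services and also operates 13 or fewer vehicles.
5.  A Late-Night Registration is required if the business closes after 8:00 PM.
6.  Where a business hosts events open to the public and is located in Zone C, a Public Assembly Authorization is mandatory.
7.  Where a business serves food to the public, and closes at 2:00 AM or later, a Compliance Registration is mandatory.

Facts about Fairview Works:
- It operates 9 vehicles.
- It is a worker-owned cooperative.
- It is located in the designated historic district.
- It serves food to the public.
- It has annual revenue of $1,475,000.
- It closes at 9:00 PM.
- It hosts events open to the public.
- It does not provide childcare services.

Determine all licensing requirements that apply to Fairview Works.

1. revenue $1,475,000 > $550,000; does not provide childcare services → Late-Night Registration exemption does not apply.
2. closes 9:00 PM, at/before 10:00 PM; vehicles 9 > 3 → Daytime License required.
3. closes 9:00 PM, after 6:00 PM; revenue $1,475,000 > $1,150,000; vehicles 9 < 19 → Trade Permit not required.
4. does not provide childcare services; vehicles 9 ≤ 13 → Trade License not required.
5. closes 9:00 PM, after 8:00 PM → Late-Night Registration required.
6. hosts events open to the public; is located in the designated historic district (not: is located in Zone C) → Public Assembly Authorization not required.
7. serves food to the public; closes 9:00 PM, at/before 2:00 AM → Compliance Registration not required.

Daytime License, Late-Night Registration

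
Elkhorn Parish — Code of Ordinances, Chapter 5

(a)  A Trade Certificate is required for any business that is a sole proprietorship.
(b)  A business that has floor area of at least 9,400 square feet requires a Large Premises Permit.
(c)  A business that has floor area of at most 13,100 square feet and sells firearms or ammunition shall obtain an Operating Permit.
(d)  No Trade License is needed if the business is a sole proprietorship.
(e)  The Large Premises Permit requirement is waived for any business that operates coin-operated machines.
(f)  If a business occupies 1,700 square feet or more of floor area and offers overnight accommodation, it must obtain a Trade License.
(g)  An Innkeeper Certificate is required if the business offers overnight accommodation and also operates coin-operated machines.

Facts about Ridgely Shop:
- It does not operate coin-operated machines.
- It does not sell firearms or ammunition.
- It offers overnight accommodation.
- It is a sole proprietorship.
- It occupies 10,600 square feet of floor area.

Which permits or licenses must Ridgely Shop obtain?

(a) is a sole proprietorship → Trade Certificate required.
(b) floor area 10,600 square feet ≥ 9,400 square feet → Large Premises Permit required.
(c) floor area 10,600 square feet ≤ 13,100 square feet; does not sell firearms or ammunition → Operating Permit not required.
(d) is a sole proprietorship → exempt from Trade License.
(e) does not operate coin-operated machines → Large Premises Permit exemption does not apply.
(f) floor area 10,600 square feet ≥ 1,700 square feet; offers overnight accommodation → Trade License required.
(g) offers overnight accommodation; does not operate coin-operated machines → Innkeeper Certificate not required.

Large Premises Permit, Trade Certificate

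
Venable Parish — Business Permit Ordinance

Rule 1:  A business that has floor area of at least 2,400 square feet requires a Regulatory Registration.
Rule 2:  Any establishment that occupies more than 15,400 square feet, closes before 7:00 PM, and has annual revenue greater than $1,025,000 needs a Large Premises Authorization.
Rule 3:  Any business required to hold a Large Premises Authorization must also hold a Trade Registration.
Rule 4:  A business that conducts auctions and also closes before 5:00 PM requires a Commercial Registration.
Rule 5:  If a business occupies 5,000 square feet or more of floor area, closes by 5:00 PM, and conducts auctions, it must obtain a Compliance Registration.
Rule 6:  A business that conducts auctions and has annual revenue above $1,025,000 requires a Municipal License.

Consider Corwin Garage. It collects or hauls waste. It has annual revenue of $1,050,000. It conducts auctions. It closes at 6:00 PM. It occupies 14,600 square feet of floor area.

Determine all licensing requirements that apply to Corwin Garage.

Municipal License, Regulatory Registration

Rule 1: floor area 14,600 square feet ≥ 2,400 square feet → Regulatory Registration required.
Rule 2: floor area 14,600 square feet ≤ 15,400 square feet; closes 6:00 PM, at/before 7:00 PM; revenue $1,050,000 > $1,025,000 → Large Premises Authorization not required.
Rule 3: Large Premises Authorization is not required → no effect.
Rule 4: conducts auctions; closes 6:00 PM, after 5:00 PM → Commercial Registration not required.
Rule 5: floor area 14,600 square feet ≥ 5,000 square feet; closes 6:00 PM, after 5:00 PM; conducts auctions → Compliance Registration not required.
Rule 6: conducts auctions; revenue $1,050,000 > $1,025,000 → Municipal License required.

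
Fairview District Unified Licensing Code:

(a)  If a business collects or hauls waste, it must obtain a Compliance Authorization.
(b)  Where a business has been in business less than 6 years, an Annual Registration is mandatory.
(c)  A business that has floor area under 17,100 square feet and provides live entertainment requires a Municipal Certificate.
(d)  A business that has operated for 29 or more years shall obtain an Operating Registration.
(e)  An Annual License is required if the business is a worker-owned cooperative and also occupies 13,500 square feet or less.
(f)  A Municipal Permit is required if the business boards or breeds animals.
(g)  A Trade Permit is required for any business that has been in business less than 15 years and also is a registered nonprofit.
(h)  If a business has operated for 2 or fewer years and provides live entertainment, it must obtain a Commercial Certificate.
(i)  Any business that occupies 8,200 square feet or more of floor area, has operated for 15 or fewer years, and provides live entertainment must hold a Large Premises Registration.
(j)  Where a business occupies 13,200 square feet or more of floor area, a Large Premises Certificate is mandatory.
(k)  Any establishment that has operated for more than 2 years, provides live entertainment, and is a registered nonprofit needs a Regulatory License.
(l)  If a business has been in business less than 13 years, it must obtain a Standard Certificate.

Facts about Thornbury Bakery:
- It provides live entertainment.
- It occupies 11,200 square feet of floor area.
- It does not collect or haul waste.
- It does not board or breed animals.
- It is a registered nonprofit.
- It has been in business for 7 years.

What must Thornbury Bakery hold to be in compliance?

(a) does not collect or haul waste → Compliance Authorization not required.
(b) years in business 7 ≥ 6 → Annual Registration not required.
(c) floor area 11,200 square feet < 17,100 square feet; provides live entertainment → Municipal Certificate required.
(d) years in business 7 < 29 → Operating Registration not required.
(e) is a registered nonprofit (not: is a worker-owned cooperative); floor area 11,200 square feet ≤ 13,500 square feet → Annual License not required.
(f) does not board or breed animals → Municipal Permit not required.
(g) years in business 7 < 15; is a registered nonprofit → Trade Permit required.
(h) years in business 7 > 2; provides live entertainment → Commercial Certificate not required.
(i) floor area 11,200 square feet ≥ 8,200 square feet; years in business 7 ≤ 15; provides live entertainment → Large Premises Registration required.
(j) floor area 11,200 square feet < 13,200 square feet → Large Premises Certificate not required.
(k) years in business 7 > 2; provides live entertainment; is a registered nonprofit → Regulatory License required.
(l) years in business 7 < 13 → Standard Certificate required.

Large Premises Registration, Municipal Certificate, Regulatory License, Standard Certificate, Trade Permit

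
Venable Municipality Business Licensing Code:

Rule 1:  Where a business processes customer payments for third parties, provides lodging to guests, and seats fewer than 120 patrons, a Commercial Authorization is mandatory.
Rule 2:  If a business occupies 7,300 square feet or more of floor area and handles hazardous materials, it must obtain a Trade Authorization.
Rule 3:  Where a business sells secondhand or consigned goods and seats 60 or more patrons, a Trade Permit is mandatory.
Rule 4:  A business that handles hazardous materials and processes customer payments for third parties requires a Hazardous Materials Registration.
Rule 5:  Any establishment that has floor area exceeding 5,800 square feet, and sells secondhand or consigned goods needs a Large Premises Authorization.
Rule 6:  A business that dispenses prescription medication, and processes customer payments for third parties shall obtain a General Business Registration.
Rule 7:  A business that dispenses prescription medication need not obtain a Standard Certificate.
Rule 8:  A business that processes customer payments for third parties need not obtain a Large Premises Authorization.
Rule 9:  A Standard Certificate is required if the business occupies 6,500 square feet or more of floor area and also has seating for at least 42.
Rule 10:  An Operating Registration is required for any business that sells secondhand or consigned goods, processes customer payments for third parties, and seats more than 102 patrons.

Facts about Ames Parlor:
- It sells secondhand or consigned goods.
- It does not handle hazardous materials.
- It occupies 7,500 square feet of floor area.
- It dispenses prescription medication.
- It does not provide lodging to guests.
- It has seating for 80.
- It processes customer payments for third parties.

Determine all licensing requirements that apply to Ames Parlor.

Rule 1: processes customer payments for third parties; does not provide lodging to guests; seating 80 < 120 → Commercial Authorization not required.
Rule 2: floor area 7,500 square feet ≥ 7,300 square feet; does not handle hazardous materials → Trade Authorization not required.
Rule 3: sells secondhand or consigned goods; seating 80 ≥ 60 → Trade Permit required.
Rule 4: does not handle hazardous materials; processes customer payments for third parties → Hazardous Materials Registration not required.
Rule 5: floor area 7,500 square feet > 5,800 square feet; sells secondhand or consigned goods → Large Premises Authorization required.
Rule 6: dispenses prescription medication; processes customer payments for third parties → General Business Registration required.
Rule 7: dispenses prescription medication → exempt from Standard Certificate.
Rule 8: processes customer payments for third parties → exempt from Large Premises Authorization.
Rule 9: floor area 7,500 square feet ≥ 6,500 square feet; seating 80 ≥ 42 → Standard Certificate required.
Rule 10: sells secondhand or consigned goods; processes customer payments for third parties; seating 80 ≤ 102 → Operating Registration not required.

General Business Registration, Trade Permit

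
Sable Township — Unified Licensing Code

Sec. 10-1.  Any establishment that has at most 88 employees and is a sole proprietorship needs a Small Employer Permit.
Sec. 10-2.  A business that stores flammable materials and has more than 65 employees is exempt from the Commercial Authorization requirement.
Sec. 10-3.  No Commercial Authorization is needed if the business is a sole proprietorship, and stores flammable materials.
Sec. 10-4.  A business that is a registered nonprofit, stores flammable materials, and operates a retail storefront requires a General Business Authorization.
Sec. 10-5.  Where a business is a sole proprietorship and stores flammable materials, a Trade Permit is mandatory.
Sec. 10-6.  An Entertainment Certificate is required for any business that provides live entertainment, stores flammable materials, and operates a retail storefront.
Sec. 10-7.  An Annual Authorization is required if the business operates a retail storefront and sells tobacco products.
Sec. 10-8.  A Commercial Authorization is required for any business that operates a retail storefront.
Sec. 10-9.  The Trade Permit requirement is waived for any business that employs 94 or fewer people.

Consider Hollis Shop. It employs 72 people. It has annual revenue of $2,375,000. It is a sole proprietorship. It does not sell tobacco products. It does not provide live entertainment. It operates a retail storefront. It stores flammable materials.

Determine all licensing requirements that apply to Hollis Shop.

Small Employer Permit

Sec. 10-1. employees 72 ≤ 88; is a sole proprietorship → Small Employer Permit required.
Sec. 10-2. stores flammable materials; employees 72 > 65 → exempt from Commercial Authorization.
Sec. 10-3. is a sole proprietorship; stores flammable materials → exempt from Commercial Authorization.
Sec. 10-4. is a sole proprietorship (not: is a registered nonprofit); stores flammable materials; operates a retail storefront → General Business Authorization not required.
Sec. 10-5. is a sole proprietorship; stores flammable materials → Trade Permit required.
Sec. 10-6. does not provide live entertainment; stores flammable materials; operates a retail storefront → Entertainment Certificate not required.
Sec. 10-7. operates a retail storefront; does not sell tobacco products → Annual Authorization not required.
Sec. 10-8. operates a retail storefront → Commercial Authorization required.
Sec. 10-9. employees 72 ≤ 94 → exempt from Trade Permit.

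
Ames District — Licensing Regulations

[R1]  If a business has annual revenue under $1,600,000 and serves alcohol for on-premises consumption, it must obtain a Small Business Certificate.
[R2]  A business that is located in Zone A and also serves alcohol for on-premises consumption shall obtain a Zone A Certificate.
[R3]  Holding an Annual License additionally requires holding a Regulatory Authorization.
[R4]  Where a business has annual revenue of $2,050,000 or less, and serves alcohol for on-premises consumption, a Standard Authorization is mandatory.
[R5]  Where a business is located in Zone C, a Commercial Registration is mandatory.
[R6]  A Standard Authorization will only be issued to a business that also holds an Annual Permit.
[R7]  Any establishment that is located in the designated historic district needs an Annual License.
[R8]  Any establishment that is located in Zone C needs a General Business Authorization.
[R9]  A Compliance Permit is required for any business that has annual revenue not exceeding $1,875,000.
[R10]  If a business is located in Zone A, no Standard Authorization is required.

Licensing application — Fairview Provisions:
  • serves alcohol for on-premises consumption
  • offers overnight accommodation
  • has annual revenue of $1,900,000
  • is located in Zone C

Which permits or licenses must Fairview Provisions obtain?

[R1] revenue $1,900,000 ≥ $1,600,000; serves alcohol for on-premises consumption → Small Business Certificate not required.
[R2] is located in Zone C (not: is located in Zone A); serves alcohol for on-premises consumption → Zone A Certificate not required.
[R3] Annual License is not required → no effect.
[R4] revenue $1,900,000 ≤ $2,050,000; serves alcohol for on-premises consumption → Standard Authorization required.
[R5] is located in Zone C → Commercial Registration required.
[R6] Standard Authorization is required → Annual Permit also required.
[R7] is located in Zone C (not: is located in the designated historic district) → Annual License not required.
[R8] is located in Zone C → General Business Authorization required.
[R9] revenue $1,900,000 > $1,875,000 → Compliance Permit not required.
[R10] is located in Zone C (not: is located in Zone A) → Standard Authorization exemption does not apply.

Annual Permit, Commercial Registration, General Business Authorization, Standard Authorization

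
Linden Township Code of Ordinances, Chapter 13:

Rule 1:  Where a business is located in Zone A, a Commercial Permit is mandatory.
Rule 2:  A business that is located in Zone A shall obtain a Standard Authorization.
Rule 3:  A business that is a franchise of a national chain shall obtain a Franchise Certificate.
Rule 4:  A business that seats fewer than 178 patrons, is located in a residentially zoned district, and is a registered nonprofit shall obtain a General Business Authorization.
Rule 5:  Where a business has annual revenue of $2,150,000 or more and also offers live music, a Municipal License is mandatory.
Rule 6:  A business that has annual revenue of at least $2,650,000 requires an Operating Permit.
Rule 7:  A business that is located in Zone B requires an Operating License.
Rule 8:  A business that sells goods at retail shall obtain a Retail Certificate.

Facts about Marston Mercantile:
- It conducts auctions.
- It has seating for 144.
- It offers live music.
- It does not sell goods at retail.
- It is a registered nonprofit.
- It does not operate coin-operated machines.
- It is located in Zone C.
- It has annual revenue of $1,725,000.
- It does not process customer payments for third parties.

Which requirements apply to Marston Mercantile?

Rule 1: is located in Zone C (not: is located in Zone A) → Commercial Permit not required.
Rule 2: is located in Zone C (not: is located in Zone A) → Standard Authorization not required.
Rule 3: is a registered nonprofit (not: is a franchise of a national chain) → Franchise Certificate not required.
Rule 4: seating 144 < 178; is located in Zone C (not: is located in a residentially zoned district); is a registered nonprofit → General Business Authorization not required.
Rule 5: revenue $1,725,000 < $2,150,000; offers live music → Municipal License not required.
Rule 6: revenue $1,725,000 < $2,650,000 → Operating Permit not required.
Rule 7: is located in Zone C (not: is located in Zone B) → Operating License not required.
Rule 8: does not sell goods at retail → Retail Certificate not required.

None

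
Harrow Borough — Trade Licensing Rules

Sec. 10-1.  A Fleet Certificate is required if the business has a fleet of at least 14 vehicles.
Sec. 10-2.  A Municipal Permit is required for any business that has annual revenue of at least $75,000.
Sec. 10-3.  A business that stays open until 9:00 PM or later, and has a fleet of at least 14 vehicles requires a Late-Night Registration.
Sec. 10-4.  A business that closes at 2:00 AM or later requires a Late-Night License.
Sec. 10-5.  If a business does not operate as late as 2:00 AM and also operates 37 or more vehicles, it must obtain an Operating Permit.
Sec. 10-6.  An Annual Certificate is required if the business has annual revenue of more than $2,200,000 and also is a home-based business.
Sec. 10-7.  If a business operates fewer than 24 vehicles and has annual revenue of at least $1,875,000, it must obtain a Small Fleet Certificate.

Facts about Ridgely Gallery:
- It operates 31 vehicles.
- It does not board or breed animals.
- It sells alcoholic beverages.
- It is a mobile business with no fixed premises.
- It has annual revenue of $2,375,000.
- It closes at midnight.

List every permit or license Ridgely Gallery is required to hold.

Fleet Certificate, Late-Night Registration, Municipal Permit

Sec. 10-1. vehicles 31 ≥ 14 → Fleet Certificate required.
Sec. 10-2. revenue $2,375,000 ≥ $75,000 → Municipal Permit required.
Sec. 10-3. closes midnight, after 9:00 PM; vehicles 31 ≥ 14 → Late-Night Registration required.
Sec. 10-4. closes midnight, at/before 2:00 AM → Late-Night License not required.
Sec. 10-5. closes midnight, at/before 2:00 AM; vehicles 31 < 37 → Operating Permit not required.
Sec. 10-6. revenue $2,375,000 > $2,200,000; is a mobile business with no fixed premises (not: is a home-based business) → Annual Certificate not required.
Sec. 10-7. vehicles 31 ≥ 24; revenue $2,375,000 ≥ $1,875,000 → Small Fleet Certificate not required.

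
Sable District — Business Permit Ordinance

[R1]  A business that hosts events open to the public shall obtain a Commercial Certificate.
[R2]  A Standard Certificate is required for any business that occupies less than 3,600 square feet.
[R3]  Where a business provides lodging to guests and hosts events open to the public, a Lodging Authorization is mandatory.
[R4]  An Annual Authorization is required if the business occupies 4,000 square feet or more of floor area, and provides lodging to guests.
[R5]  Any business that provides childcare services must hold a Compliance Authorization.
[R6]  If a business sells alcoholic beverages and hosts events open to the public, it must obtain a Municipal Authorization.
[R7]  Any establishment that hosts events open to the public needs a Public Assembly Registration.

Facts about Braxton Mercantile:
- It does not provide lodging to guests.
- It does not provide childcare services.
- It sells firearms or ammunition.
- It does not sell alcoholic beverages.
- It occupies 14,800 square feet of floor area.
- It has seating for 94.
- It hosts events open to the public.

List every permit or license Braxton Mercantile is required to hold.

[R1] hosts events open to the public → Commercial Certificate required.
[R2] floor area 14,800 square feet ≥ 3,600 square feet → Standard Certificate not required.
[R3] does not provide lodging to guests; hosts events open to the public → Lodging Authorization not required.
[R4] floor area 14,800 square feet ≥ 4,000 square feet; does not provide lodging to guests → Annual Authorization not required.
[R5] does not provide childcare services → Compliance Authorization not required.
[R6] does not sell alcoholic beverages; hosts events open to the public → Municipal Authorization not required.
[R7] hosts events open to the public → Public Assembly Registration required.

Commercial Certificate, Public Assembly Registration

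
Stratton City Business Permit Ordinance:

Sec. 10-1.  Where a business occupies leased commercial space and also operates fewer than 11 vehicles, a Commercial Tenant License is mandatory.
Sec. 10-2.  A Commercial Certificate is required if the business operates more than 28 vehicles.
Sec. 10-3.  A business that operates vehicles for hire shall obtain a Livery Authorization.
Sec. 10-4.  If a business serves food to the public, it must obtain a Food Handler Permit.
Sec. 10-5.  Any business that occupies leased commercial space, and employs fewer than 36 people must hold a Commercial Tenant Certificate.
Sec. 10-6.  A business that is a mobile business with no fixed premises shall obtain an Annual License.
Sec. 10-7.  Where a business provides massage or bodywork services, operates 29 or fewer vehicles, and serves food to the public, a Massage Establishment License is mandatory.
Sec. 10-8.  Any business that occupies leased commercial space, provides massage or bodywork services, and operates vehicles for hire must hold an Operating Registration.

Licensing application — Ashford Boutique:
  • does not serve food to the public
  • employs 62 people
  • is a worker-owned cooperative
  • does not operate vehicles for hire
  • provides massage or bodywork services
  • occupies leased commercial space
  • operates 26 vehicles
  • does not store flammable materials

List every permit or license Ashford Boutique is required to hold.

None

Sec. 10-1. occupies leased commercial space; vehicles 26 ≥ 11 → Commercial Tenant License not required.
Sec. 10-2. vehicles 26 ≤ 28 → Commercial Certificate not required.
Sec. 10-3. does not operate vehicles for hire → Livery Authorization not required.
Sec. 10-4. does not serve food to the public → Food Handler Permit not required.
Sec. 10-5. occupies leased commercial space; employees 62 ≥ 36 → Commercial Tenant Certificate not required.
Sec. 10-6. occupies leased commercial space (not: is a mobile business with no fixed premises) → Annual License not required.
Sec. 10-7. provides massage or bodywork services; vehicles 26 ≤ 29; does not serve food to the public → Massage Establishment License not required.
Sec. 10-8. occupies leased commercial space; provides massage or bodywork services; does not operate vehicles for hire → Operating Registration not required.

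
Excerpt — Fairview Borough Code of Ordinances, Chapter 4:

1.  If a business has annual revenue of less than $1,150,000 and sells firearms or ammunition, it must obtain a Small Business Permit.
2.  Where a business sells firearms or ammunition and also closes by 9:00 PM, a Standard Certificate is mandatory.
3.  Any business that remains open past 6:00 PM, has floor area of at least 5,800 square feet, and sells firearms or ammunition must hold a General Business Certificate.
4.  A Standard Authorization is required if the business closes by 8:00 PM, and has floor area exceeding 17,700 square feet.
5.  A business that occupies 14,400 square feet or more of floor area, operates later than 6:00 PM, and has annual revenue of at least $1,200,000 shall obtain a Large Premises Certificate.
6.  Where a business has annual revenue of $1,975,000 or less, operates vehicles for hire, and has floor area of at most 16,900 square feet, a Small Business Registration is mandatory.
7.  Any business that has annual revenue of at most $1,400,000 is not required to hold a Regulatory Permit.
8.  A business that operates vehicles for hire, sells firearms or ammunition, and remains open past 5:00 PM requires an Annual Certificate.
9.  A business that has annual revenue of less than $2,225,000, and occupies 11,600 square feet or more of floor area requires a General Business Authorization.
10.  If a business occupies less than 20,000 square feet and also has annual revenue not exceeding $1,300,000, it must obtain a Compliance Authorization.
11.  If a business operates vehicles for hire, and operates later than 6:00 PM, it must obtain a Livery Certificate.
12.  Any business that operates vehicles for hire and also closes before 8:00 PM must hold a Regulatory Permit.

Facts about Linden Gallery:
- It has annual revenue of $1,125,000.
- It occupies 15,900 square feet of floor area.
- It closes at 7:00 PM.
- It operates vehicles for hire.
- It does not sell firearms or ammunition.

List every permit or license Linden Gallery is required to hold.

Compliance Authorization, General Business Authorization, Livery Certificate, Small Business Registration

1. revenue $1,125,000 < $1,150,000; does not sell firearms or ammunition → Small Business Permit not required.
2. does not sell firearms or ammunition; closes 7:00 PM, at/before 9:00 PM → Standard Certificate not required.
3. closes 7:00 PM, after 6:00 PM; floor area 15,900 square feet ≥ 5,800 square feet; does not sell firearms or ammunition → General Business Certificate not required.
4. closes 7:00 PM, at/before 8:00 PM; floor area 15,900 square feet ≤ 17,700 square feet → Standard Authorization not required.
5. floor area 15,900 square feet ≥ 14,400 square feet; closes 7:00 PM, after 6:00 PM; revenue $1,125,000 < $1,200,000 → Large Premises Certificate not required.
6. revenue $1,125,000 ≤ $1,975,000; operates vehicles for hire; floor area 15,900 square feet ≤ 16,900 square feet → Small Business Registration required.
7. revenue $1,125,000 ≤ $1,400,000 → exempt from Regulatory Permit.
8. operates vehicles for hire; does not sell firearms or ammunition; closes 7:00 PM, after 5:00 PM → Annual Certificate not required.
9. revenue $1,125,000 < $2,225,000; floor area 15,900 square feet ≥ 11,600 square feet → General Business Authorization required.
10. floor area 15,900 square feet < 20,000 square feet; revenue $1,125,000 ≤ $1,300,000 → Compliance Authorization required.
11. operates vehicles for hire; closes 7:00 PM, after 6:00 PM → Livery Certificate required.
12. operates vehicles for hire; closes 7:00 PM, at/before 8:00 PM → Regulatory Permit required.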